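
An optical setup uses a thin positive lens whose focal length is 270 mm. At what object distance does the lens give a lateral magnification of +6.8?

m = −d_i/d_o ⇒ d_i = −m·d_o.
1/f = 1/d_o + 1/d_i = 1/d_o − 1/(m·d_o) = (1 − 1/m)/d_o, so d_o = f(1 − 1/m) = (270.0)(1 − 1/(+6.8)) = 230 mm.

230 mm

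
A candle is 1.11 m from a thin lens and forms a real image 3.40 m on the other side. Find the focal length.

f = 0.837 m (converging)

Real image ⇒ d_i = +3.40 m.
1/f = 1/d_o + 1/d_i = 1/(1.11) + 1/(3.40) = 1.195, so f = 0.837 m.
Since f is positive, the thin lens is converging.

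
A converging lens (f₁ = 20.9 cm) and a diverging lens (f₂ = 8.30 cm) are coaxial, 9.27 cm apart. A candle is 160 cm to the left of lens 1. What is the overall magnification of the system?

Lens 1: 1/d_i1 = 1/(20.9) − 1/(160) = 0.04160, so d_i1 = 24.04 cm; m₁ = −d_i1/d_o1 = -0.1502.
d_o2 = 9.27 − (24.04) = -14.77 cm (virtual object).
f₂ = −8.30 cm (diverging).
Lens 2: 1/d_i2 = 1/(-8.30) − 1/(-14.77) = -0.05278, so d_i2 = -18.95 cm; m₂ = −d_i2/d_o2 = -1.283.
m = m₁·m₂ = (-0.1502)(-1.283) = +0.193.

m = +0.193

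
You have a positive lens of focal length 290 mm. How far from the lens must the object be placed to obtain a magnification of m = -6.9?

m = −d_i/d_o ⇒ d_i = −m·d_o.
1/f = 1/d_o + 1/d_i = 1/d_o − 1/(m·d_o) = (1 − 1/m)/d_o, so d_o = f(1 − 1/m) = (290.0)(1 − 1/(-6.9)) = 332 mm.

332 mm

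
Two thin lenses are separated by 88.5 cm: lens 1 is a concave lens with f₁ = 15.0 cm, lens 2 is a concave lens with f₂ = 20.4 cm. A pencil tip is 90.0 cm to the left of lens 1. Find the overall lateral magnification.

f₁ = −15.0 cm (diverging).
Lens 1: 1/d_i1 = 1/(-15.0) − 1/(90.0) = -0.07778, so d_i1 = -12.86 cm; m₁ = −d_i1/d_o1 = +0.1429.
d_o2 = 88.5 − (-12.86) = 101.4 cm.
f₂ = −20.4 cm (diverging).
Lens 2: 1/d_i2 = 1/(-20.4) − 1/(101.4) = -0.05888, so d_i2 = -16.98 cm; m₂ = −d_i2/d_o2 = +0.1675.
m = m₁·m₂ = (+0.1429)(+0.1675) = +0.0239.

m = +0.0239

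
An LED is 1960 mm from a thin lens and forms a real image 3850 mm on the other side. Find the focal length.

Real image ⇒ d_i = +3850 mm.
1/f = 1/d_o + 1/d_i = 1/(1960) + 1/(3850) = 0.0007699, so f = 1300 mm.
Since f is positive, the thin lens is converging.

f = 1300 mm (converging)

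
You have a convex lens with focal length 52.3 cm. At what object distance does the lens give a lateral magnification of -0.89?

111 cm

m = −d_i/d_o ⇒ d_i = −m·d_o.
1/f = 1/d_o + 1/d_i = 1/d_o − 1/(m·d_o) = (1 − 1/m)/d_o, so d_o = f(1 − 1/m) = (52.30)(1 − 1/(-0.89)) = 111 cm.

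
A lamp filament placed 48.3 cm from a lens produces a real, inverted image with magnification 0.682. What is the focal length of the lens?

m = −d_i/d_o ⇒ d_i = −m·d_o = −(-0.682)·(48.3) = 32.94 cm.
1/f = 1/d_o + 1/d_i = 1/(48.3) + 1/(32.94) = 0.05106, so f = 19.6 cm.
Since f is positive, the lens is converging.

f = 19.6 cm (converging)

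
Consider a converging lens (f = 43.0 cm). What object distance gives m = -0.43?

143 cm

m = −d_i/d_o ⇒ d_i = −m·d_o.
1/f = 1/d_o + 1/d_i = 1/d_o − 1/(m·d_o) = (1 − 1/m)/d_o, so d_o = f(1 − 1/m) = (43.00)(1 − 1/(-0.43)) = 143 cm.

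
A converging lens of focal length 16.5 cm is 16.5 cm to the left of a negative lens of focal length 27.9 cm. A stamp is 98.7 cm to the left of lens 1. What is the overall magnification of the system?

m = -0.228

Lens 1: 1/d_i1 = 1/(16.5) − 1/(98.7) = 0.05047, so d_i1 = 19.81 cm; m₁ = −d_i1/d_o1 = -0.2007.
d_o2 = 16.5 − (19.81) = -3.310 cm (virtual object).
f₂ = −27.9 cm (diverging).
Lens 2: 1/d_i2 = 1/(-27.9) − 1/(-3.310) = 0.2663, so d_i2 = 3.756 cm; m₂ = −d_i2/d_o2 = +1.135.
m = m₁·m₂ = (-0.2007)(+1.135) = -0.228.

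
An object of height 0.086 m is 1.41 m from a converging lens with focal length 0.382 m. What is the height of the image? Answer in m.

0.0320 m

1/d_i = 1/f − 1/d_o = 1/(0.3820) − 1/(1.41) = 1.909, so d_i = 0.5239 m.
m = −d_i/d_o = -0.3716.
|h_i| = |m|·h_o = 0.3716 × 0.086 = 0.0320 m. The image is real, inverted and reduced, on the far side of the lens.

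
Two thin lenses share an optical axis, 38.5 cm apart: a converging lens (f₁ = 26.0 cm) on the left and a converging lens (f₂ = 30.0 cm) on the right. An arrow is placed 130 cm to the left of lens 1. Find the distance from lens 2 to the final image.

Lens 1: 1/d_i1 = 1/f₁ − 1/d_o1 = 1/(26.0) − 1/(130) = 0.03077, so d_i1 = 32.50 cm.
The intermediate image is 32.50 cm to the right of lens 1, which is 38.5 − (32.50) = 6.000 cm to the left of lens 2, so d_o2 = +6.000 cm.
Lens 2: 1/d_i2 = 1/f₂ − 1/d_o2 = 1/(30.0) − 1/(6.000) = -0.1333, so d_i2 = -7.50 cm.
The final image is virtual, 7.50 cm to the left of lens 2 (overall magnification ≈ -0.31).

7.50 cm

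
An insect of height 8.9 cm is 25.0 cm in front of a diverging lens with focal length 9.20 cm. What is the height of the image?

2.39 cm

For a diverging lens, f = -9.20 cm.
1/d_i = 1/f − 1/d_o = 1/(-9.200) − 1/(25.0) = -0.1487, so d_i = -6.725 cm.
m = −d_i/d_o = +0.2690.
|h_i| = |m|·h_o = 0.2690 × 8.9 = 2.39 cm. The image is virtual, upright and reduced, on the same side as the object.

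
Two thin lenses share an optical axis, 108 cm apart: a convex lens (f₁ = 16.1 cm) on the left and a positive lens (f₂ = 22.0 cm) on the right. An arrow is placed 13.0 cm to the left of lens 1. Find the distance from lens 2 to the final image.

Lens 1: 1/d_i1 = 1/f₁ − 1/d_o1 = 1/(16.1) − 1/(13.0) = -0.01481, so d_i1 = -67.52 cm.
The intermediate image is 67.52 cm to the left of lens 1 (virtual), which is 108 − (-67.52) = 175.5 cm to the left of lens 2, so d_o2 = +175.5 cm.
Lens 2: 1/d_i2 = 1/f₂ − 1/d_o2 = 1/(22.0) − 1/(175.5) = 0.03976, so d_i2 = 25.2 cm.
The final image is real, 25.2 cm to the right of lens 2 (overall magnification ≈ -0.74).

25.2 cm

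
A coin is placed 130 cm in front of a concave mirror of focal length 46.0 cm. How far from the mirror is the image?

Mirror equation: 1/v = 1/f − 1/u = 1/(46.00) − 1/(130) = 0.02174 − 0.007692 = 0.01405, so v = 71.2 cm.
The image is real, inverted and reduced, in front of the mirror.

71.2 cm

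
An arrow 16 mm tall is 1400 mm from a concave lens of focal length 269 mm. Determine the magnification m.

For a concave lens, f = -269 mm.
1/d_i = 1/f − 1/d_o = 1/(-269.0) − 1/(1400) = -0.004432, so d_i = -225.6 mm.
m = −d_i/d_o = −(-225.6)/(1400) = +0.161.
The image is virtual, upright and reduced, on the same side as the object.

m = +0.161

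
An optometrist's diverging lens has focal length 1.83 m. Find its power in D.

P = -0.546 D

For a diverging lens, f = −1.83 m.
P = 1/f = 1/(-1.83 m) = -0.546 D.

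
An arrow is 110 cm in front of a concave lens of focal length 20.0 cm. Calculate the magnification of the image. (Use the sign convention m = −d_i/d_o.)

For a concave lens, f = -20.0 cm.
1/d_i = 1/f − 1/d_o = 1/(-20.00) − 1/(110) = -0.05909, so d_i = -16.92 cm.
m = −d_i/d_o = −(-16.92)/(110) = +0.154.
The image is virtual, upright and reduced, on the same side as the object.

m = +0.154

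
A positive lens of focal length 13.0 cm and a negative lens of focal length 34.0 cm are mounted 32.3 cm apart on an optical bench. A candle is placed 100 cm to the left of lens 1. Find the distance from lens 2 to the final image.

Lens 1: 1/d_i1 = 1/f₁ − 1/d_o1 = 1/(13.0) − 1/(100) = 0.06692, so d_i1 = 14.94 cm.
The intermediate image is 14.94 cm to the right of lens 1, which is 32.3 − (14.94) = 17.36 cm to the left of lens 2, so d_o2 = +17.36 cm.
Lens 2 is diverging, so f₂ = −34.0 cm.
Lens 2: 1/d_i2 = 1/f₂ − 1/d_o2 = 1/(-34.0) − 1/(17.36) = -0.08702, so d_i2 = -11.5 cm.
The final image is virtual, 11.5 cm to the left of lens 2 (overall magnification ≈ -0.099).

11.5 cm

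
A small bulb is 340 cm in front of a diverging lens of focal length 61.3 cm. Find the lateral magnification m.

m = +0.153

For a diverging lens, f = -61.3 cm.
1/d_i = 1/f − 1/d_o = 1/(-61.30) − 1/(340) = -0.01925, so d_i = -51.94 cm.
m = −d_i/d_o = −(-51.94)/(340) = +0.153.
The image is virtual, upright and reduced, on the same side as the object.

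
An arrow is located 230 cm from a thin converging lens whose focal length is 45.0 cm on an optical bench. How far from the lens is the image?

55.9 cm

Thin-lens equation: 1/d_i = 1/f − 1/d_o = 1/(45.00) − 1/(230) = 0.02222 − 0.004348 = 0.01787, so d_i = 55.9 cm.
The image is real, inverted and reduced, on the far side of the lens.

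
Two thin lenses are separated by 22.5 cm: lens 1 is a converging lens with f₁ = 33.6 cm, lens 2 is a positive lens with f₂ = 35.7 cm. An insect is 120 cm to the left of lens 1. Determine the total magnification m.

m = -0.232

Lens 1: 1/d_i1 = 1/(33.6) − 1/(120) = 0.02143, so d_i1 = 46.67 cm; m₁ = −d_i1/d_o1 = -0.3889.
d_o2 = 22.5 − (46.67) = -24.17 cm (virtual object).
Lens 2: 1/d_i2 = 1/(35.7) − 1/(-24.17) = 0.06938, so d_i2 = 14.41 cm; m₂ = −d_i2/d_o2 = +0.5963.
m = m₁·m₂ = (-0.3889)(+0.5963) = -0.232.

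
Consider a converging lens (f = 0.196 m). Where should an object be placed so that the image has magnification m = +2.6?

0.121 m

m = −d_i/d_o ⇒ d_i = −m·d_o.
1/f = 1/d_o + 1/d_i = 1/d_o − 1/(m·d_o) = (1 − 1/m)/d_o, so d_o = f(1 − 1/m) = (0.1960)(1 − 1/(+2.6)) = 0.121 m.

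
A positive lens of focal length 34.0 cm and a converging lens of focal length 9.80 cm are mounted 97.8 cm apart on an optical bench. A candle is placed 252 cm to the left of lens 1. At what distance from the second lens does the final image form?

11.8 cm

Lens 1: 1/d_i1 = 1/f₁ − 1/d_o1 = 1/(34.0) − 1/(252) = 0.02544, so d_i1 = 39.30 cm.
The intermediate image is 39.30 cm to the right of lens 1, which is 97.8 − (39.30) = 58.50 cm to the left of lens 2, so d_o2 = +58.50 cm.
Lens 2: 1/d_i2 = 1/f₂ − 1/d_o2 = 1/(9.80) − 1/(58.50) = 0.08495, so d_i2 = 11.8 cm.
The final image is real, 11.8 cm to the right of lens 2 (overall magnification ≈ 0.031).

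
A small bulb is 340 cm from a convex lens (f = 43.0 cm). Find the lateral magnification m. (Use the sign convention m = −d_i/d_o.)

m = -0.145

1/d_i = 1/f − 1/d_o = 1/(43.00) − 1/(340) = 0.02031, so d_i = 49.23 cm.
m = −d_i/d_o = −(49.23)/(340) = -0.145.
The image is real, inverted and reduced, on the far side of the lens.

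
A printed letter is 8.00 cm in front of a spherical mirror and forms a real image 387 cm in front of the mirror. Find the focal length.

f = 7.84 cm (concave)

Real image ⇒ d_i = +387 cm.
1/f = 1/d_o + 1/d_i = 1/(8.00) + 1/(387) = 0.1276, so f = 7.84 cm.
Since f is positive, the spherical mirror is concave.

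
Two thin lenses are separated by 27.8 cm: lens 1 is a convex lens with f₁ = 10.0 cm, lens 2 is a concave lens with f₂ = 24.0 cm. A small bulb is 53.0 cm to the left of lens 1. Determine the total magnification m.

Lens 1: 1/d_i1 = 1/(10.0) − 1/(53.0) = 0.08113, so d_i1 = 12.33 cm; m₁ = −d_i1/d_o1 = -0.2326.
d_o2 = 27.8 − (12.33) = 15.47 cm.
f₂ = −24.0 cm (diverging).
Lens 2: 1/d_i2 = 1/(-24.0) − 1/(15.47) = -0.1063, so d_i2 = -9.407 cm; m₂ = −d_i2/d_o2 = +0.6081.
m = m₁·m₂ = (-0.2326)(+0.6081) = -0.141.

m = -0.141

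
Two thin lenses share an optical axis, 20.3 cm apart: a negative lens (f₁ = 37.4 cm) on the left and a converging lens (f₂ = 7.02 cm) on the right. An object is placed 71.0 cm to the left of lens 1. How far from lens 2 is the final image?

8.32 cm

Lens 1 is diverging, so f₁ = −37.4 cm.
Lens 1: 1/d_i1 = 1/f₁ − 1/d_o1 = 1/(-37.4) − 1/(71.0) = -0.04082, so d_i1 = -24.50 cm.
The intermediate image is 24.50 cm to the left of lens 1 (virtual), which is 20.3 − (-24.50) = 44.80 cm to the left of lens 2, so d_o2 = +44.80 cm.
Lens 2: 1/d_i2 = 1/f₂ − 1/d_o2 = 1/(7.02) − 1/(44.80) = 0.1201, so d_i2 = 8.32 cm.
The final image is real, 8.32 cm to the right of lens 2 (overall magnification ≈ -0.064).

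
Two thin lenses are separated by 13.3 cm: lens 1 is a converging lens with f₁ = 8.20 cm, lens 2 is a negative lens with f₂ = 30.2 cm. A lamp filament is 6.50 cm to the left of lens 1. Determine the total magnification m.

Lens 1: 1/d_i1 = 1/(8.20) − 1/(6.50) = -0.03189, so d_i1 = -31.35 cm; m₁ = −d_i1/d_o1 = +4.823.
d_o2 = 13.3 − (-31.35) = 44.65 cm.
f₂ = −30.2 cm (diverging).
Lens 2: 1/d_i2 = 1/(-30.2) − 1/(44.65) = -0.05551, so d_i2 = -18.02 cm; m₂ = −d_i2/d_o2 = +0.4035.
m = m₁·m₂ = (+4.823)(+0.4035) = +1.95.

m = +1.95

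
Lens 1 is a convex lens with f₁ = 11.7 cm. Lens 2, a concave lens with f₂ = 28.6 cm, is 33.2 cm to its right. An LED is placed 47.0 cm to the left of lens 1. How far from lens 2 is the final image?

10.9 cm

Lens 1: 1/d_i1 = 1/f₁ − 1/d_o1 = 1/(11.7) − 1/(47.0) = 0.06419, so d_i1 = 15.58 cm.
The intermediate image is 15.58 cm to the right of lens 1, which is 33.2 − (15.58) = 17.62 cm to the left of lens 2, so d_o2 = +17.62 cm.
Lens 2 is diverging, so f₂ = −28.6 cm.
Lens 2: 1/d_i2 = 1/f₂ − 1/d_o2 = 1/(-28.6) − 1/(17.62) = -0.09172, so d_i2 = -10.9 cm.
The final image is virtual, 10.9 cm to the left of lens 2 (overall magnification ≈ -0.21).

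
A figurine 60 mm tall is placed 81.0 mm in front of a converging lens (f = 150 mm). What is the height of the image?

130 mm

1/d_i = 1/f − 1/d_o = 1/(150.0) − 1/(81.0) = -0.005679, so d_i = -176.1 mm.
m = −d_i/d_o = +2.174.
|h_i| = |m|·h_o = 2.174 × 60 = 130 mm. The image is virtual, upright and enlarged, on the same side as the object.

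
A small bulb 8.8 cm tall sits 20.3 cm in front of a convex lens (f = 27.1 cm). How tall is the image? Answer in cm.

35.1 cm

1/d_i = 1/f − 1/d_o = 1/(27.10) − 1/(20.3) = -0.01236, so d_i = -80.90 cm.
m = −d_i/d_o = +3.985.
|h_i| = |m|·h_o = 3.985 × 8.8 = 35.1 cm. The image is virtual, upright and enlarged, on the same side as the object.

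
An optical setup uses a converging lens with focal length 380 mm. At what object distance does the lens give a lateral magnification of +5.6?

312 mm

m = −d_i/d_o ⇒ d_i = −m·d_o.
1/f = 1/d_o + 1/d_i = 1/d_o − 1/(m·d_o) = (1 − 1/m)/d_o, so d_o = f(1 − 1/m) = (380.0)(1 − 1/(+5.6)) = 312 mm.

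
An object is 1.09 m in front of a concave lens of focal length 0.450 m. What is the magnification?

For a concave lens, f = -0.450 m.
1/d_i = 1/f − 1/d_o = 1/(-0.4500) − 1/(1.09) = -3.140, so d_i = -0.3185 m.
m = −d_i/d_o = −(-0.3185)/(1.09) = +0.292.
The image is virtual, upright and reduced, on the same side as the object.

m = +0.292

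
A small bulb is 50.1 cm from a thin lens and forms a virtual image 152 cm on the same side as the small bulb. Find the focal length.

f = 74.7 cm (converging)

Virtual image ⇒ d_i = −152 cm.
1/f = 1/d_o + 1/d_i = 1/(50.1) + 1/(-152) = 0.01338, so f = 74.7 cm.
Since f is positive, the thin lens is converging.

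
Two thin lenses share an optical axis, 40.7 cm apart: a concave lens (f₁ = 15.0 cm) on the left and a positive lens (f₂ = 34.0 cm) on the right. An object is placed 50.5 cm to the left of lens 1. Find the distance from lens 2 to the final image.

97.3 cm

Lens 1 is diverging, so f₁ = −15.0 cm.
Lens 1: 1/d_i1 = 1/f₁ − 1/d_o1 = 1/(-15.0) − 1/(50.5) = -0.08647, so d_i1 = -11.56 cm.
The intermediate image is 11.56 cm to the left of lens 1 (virtual), which is 40.7 − (-11.56) = 52.26 cm to the left of lens 2, so d_o2 = +52.26 cm.
Lens 2: 1/d_i2 = 1/f₂ − 1/d_o2 = 1/(34.0) − 1/(52.26) = 0.01028, so d_i2 = 97.3 cm.
The final image is real, 97.3 cm to the right of lens 2 (overall magnification ≈ -0.43).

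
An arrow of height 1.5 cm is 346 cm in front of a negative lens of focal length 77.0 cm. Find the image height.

For a negative lens, f = -77.0 cm.
1/d_i = 1/f − 1/d_o = 1/(-77.00) − 1/(346) = -0.01588, so d_i = -62.98 cm.
m = −d_i/d_o = +0.1820.
|h_i| = |m|·h_o = 0.1820 × 1.5 = 0.273 cm. The image is virtual, upright and reduced, on the same side as the object.

0.273 cm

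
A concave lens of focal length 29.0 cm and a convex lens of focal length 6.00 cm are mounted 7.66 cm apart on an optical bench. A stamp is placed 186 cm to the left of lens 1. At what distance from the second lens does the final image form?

7.35 cm

Lens 1 is diverging, so f₁ = −29.0 cm.
Lens 1: 1/d_i1 = 1/f₁ − 1/d_o1 = 1/(-29.0) − 1/(186) = -0.03986, so d_i1 = -25.09 cm.
The intermediate image is 25.09 cm to the left of lens 1 (virtual), which is 7.66 − (-25.09) = 32.75 cm to the left of lens 2, so d_o2 = +32.75 cm.
Lens 2: 1/d_i2 = 1/f₂ − 1/d_o2 = 1/(6.00) − 1/(32.75) = 0.1361, so d_i2 = 7.35 cm.
The final image is real, 7.35 cm to the right of lens 2 (overall magnification ≈ -0.030).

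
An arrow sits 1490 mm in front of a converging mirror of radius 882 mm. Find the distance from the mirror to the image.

f = R/2 = 882/2 = 441.0 mm.
Mirror equation: 1/s_i = 1/f − 1/s_o = 1/(441.0) − 1/(1490) = 0.002268 − 0.0006711 = 0.001596, so s_i = 626 mm.
The image is real, inverted and reduced, in front of the mirror.

626 mm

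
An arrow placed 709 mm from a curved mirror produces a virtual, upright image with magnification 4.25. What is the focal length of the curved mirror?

m = −d_i/d_o ⇒ d_i = −m·d_o = −(+4.25)·(709) = -3013 mm.
1/f = 1/d_o + 1/d_i = 1/(709) + 1/(-3013) = 0.001079, so f = 927 mm.
Since f is positive, the curved mirror is concave.

f = 927 mm (concave)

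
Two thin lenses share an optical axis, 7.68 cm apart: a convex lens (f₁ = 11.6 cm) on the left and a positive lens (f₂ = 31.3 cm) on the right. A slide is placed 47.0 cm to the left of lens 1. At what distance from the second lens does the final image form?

Lens 1: 1/d_i1 = 1/f₁ − 1/d_o1 = 1/(11.6) − 1/(47.0) = 0.06493, so d_i1 = 15.40 cm.
The intermediate image is 15.40 cm to the right of lens 1, which lies 7.720 cm to the right of lens 2 — a virtual object — so d_o2 = −7.720 cm.
Lens 2: 1/d_i2 = 1/f₂ − 1/d_o2 = 1/(31.3) − 1/(-7.720) = 0.1615, so d_i2 = 6.19 cm.
The final image is real, 6.19 cm to the right of lens 2 (overall magnification ≈ -0.26).

6.19 cm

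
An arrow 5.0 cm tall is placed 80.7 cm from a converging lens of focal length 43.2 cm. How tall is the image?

5.76 cm

1/d_i = 1/f − 1/d_o = 1/(43.20) − 1/(80.7) = 0.01076, so d_i = 92.97 cm.
m = −d_i/d_o = -1.152.
|h_i| = |m|·h_o = 1.152 × 5.0 = 5.76 cm. The image is real, inverted and enlarged, on the far side of the lens.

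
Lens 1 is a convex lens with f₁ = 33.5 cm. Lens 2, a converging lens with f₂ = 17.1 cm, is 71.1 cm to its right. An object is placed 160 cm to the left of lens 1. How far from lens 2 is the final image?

42.2 cm

Lens 1: 1/d_i1 = 1/f₁ − 1/d_o1 = 1/(33.5) − 1/(160) = 0.02360, so d_i1 = 42.37 cm.
The intermediate image is 42.37 cm to the right of lens 1, which is 71.1 − (42.37) = 28.73 cm to the left of lens 2, so d_o2 = +28.73 cm.
Lens 2: 1/d_i2 = 1/f₂ − 1/d_o2 = 1/(17.1) − 1/(28.73) = 0.02367, so d_i2 = 42.2 cm.
The final image is real, 42.2 cm to the right of lens 2 (overall magnification ≈ 0.39).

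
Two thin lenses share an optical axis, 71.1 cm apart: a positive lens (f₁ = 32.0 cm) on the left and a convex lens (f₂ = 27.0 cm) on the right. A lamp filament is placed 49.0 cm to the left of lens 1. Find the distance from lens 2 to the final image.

11.9 cm

Lens 1: 1/d_i1 = 1/f₁ − 1/d_o1 = 1/(32.0) − 1/(49.0) = 0.01084, so d_i1 = 92.24 cm.
The intermediate image is 92.24 cm to the right of lens 1, which lies 21.14 cm to the right of lens 2 — a virtual object — so d_o2 = −21.14 cm.
Lens 2: 1/d_i2 = 1/f₂ − 1/d_o2 = 1/(27.0) − 1/(-21.14) = 0.08434, so d_i2 = 11.9 cm.
The final image is real, 11.9 cm to the right of lens 2 (overall magnification ≈ -1.1).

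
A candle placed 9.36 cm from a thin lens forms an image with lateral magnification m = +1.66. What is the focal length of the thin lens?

m = −d_i/d_o ⇒ d_i = −m·d_o = −(+1.66)·(9.36) = -15.54 cm.
1/f = 1/d_o + 1/d_i = 1/(9.36) + 1/(-15.54) = 0.04249, so f = 23.5 cm.
Since f is positive, the thin lens is converging.

f = 23.5 cm (converging)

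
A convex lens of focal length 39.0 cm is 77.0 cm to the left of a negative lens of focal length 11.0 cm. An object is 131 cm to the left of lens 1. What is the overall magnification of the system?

Lens 1: 1/d_i1 = 1/(39.0) − 1/(131) = 0.01801, so d_i1 = 55.53 cm; m₁ = −d_i1/d_o1 = -0.4239.
d_o2 = 77.0 − (55.53) = 21.47 cm.
f₂ = −11.0 cm (diverging).
Lens 2: 1/d_i2 = 1/(-11.0) − 1/(21.47) = -0.1375, so d_i2 = -7.273 cm; m₂ = −d_i2/d_o2 = +0.3388.
m = m₁·m₂ = (-0.4239)(+0.3388) = -0.144.

m = -0.144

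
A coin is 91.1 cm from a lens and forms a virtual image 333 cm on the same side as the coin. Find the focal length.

f = 125 cm (converging)

Virtual image ⇒ d_i = −333 cm.
1/f = 1/d_o + 1/d_i = 1/(91.1) + 1/(-333) = 0.007974, so f = 125 cm.
Since f is positive, the lens is converging.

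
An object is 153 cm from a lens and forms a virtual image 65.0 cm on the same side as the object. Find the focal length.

f = -113 cm (diverging)

Virtual image ⇒ d_i = −65.0 cm.
1/f = 1/d_o + 1/d_i = 1/(153) + 1/(-65.0) = -0.008849, so f = -113 cm.
Since f is negative, the lens is diverging.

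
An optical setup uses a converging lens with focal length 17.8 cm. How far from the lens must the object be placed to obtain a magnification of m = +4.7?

m = −d_i/d_o ⇒ d_i = −m·d_o.
1/f = 1/d_o + 1/d_i = 1/d_o − 1/(m·d_o) = (1 − 1/m)/d_o, so d_o = f(1 − 1/m) = (17.80)(1 − 1/(+4.7)) = 14.0 cm.

14.0 cm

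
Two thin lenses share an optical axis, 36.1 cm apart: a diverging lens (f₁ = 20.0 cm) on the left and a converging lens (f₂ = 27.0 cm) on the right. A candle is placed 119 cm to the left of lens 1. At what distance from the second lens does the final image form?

54.8 cm

Lens 1 is diverging, so f₁ = −20.0 cm.
Lens 1: 1/d_i1 = 1/f₁ − 1/d_o1 = 1/(-20.0) − 1/(119) = -0.05840, so d_i1 = -17.12 cm.
The intermediate image is 17.12 cm to the left of lens 1 (virtual), which is 36.1 − (-17.12) = 53.22 cm to the left of lens 2, so d_o2 = +53.22 cm.
Lens 2: 1/d_i2 = 1/f₂ − 1/d_o2 = 1/(27.0) − 1/(53.22) = 0.01825, so d_i2 = 54.8 cm.
The final image is real, 54.8 cm to the right of lens 2 (overall magnification ≈ -0.15).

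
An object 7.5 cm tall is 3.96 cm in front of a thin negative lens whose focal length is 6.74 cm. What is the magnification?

For a negative lens, f = -6.74 cm.
1/d_i = 1/f − 1/d_o = 1/(-6.740) − 1/(3.96) = -0.4009, so d_i = -2.494 cm.
m = −d_i/d_o = −(-2.494)/(3.96) = +0.630.
The image is virtual, upright and reduced, on the same side as the object.

m = +0.630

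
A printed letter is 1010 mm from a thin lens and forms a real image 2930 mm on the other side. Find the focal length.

f = 751 mm (converging)

Real image ⇒ d_i = +2930 mm.
1/f = 1/d_o + 1/d_i = 1/(1010) + 1/(2930) = 0.001331, so f = 751 mm.
Since f is positive, the thin lens is converging.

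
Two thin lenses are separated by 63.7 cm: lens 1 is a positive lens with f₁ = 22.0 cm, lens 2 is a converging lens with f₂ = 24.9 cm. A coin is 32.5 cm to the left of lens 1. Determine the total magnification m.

Lens 1: 1/d_i1 = 1/(22.0) − 1/(32.5) = 0.01469, so d_i1 = 68.10 cm; m₁ = −d_i1/d_o1 = -2.095.
d_o2 = 63.7 − (68.10) = -4.400 cm (virtual object).
Lens 2: 1/d_i2 = 1/(24.9) − 1/(-4.400) = 0.2674, so d_i2 = 3.739 cm; m₂ = −d_i2/d_o2 = +0.8498.
m = m₁·m₂ = (-2.095)(+0.8498) = -1.78.

m = -1.78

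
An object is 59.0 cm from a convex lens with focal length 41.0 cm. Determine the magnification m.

1/d_i = 1/f − 1/d_o = 1/(41.00) − 1/(59.0) = 0.007441, so d_i = 134.4 cm.
m = −d_i/d_o = −(134.4)/(59.0) = -2.28.
The image is real, inverted and enlarged, on the far side of the lens.

m = -2.28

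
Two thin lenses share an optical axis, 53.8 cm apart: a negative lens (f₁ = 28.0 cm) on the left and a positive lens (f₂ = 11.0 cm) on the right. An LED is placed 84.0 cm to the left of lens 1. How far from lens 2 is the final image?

Lens 1 is diverging, so f₁ = −28.0 cm.
Lens 1: 1/d_i1 = 1/f₁ − 1/d_o1 = 1/(-28.0) − 1/(84.0) = -0.04762, so d_i1 = -21.00 cm.
The intermediate image is 21.00 cm to the left of lens 1 (virtual), which is 53.8 − (-21.00) = 74.80 cm to the left of lens 2, so d_o2 = +74.80 cm.
Lens 2: 1/d_i2 = 1/f₂ − 1/d_o2 = 1/(11.0) − 1/(74.80) = 0.07754, so d_i2 = 12.9 cm.
The final image is real, 12.9 cm to the right of lens 2 (overall magnification ≈ -0.043).

12.9 cm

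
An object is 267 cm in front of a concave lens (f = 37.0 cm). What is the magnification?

m = +0.122

For a concave lens, f = -37.0 cm.
1/d_i = 1/f − 1/d_o = 1/(-37.00) − 1/(267) = -0.03077, so d_i = -32.50 cm.
m = −d_i/d_o = −(-32.50)/(267) = +0.122.
The image is virtual, upright and reduced, on the same side as the object.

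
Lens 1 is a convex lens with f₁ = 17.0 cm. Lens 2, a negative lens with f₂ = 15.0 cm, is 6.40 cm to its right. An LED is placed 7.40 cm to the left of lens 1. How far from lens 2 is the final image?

8.48 cm

Lens 1: 1/d_i1 = 1/f₁ − 1/d_o1 = 1/(17.0) − 1/(7.40) = -0.07631, so d_i1 = -13.10 cm.
The intermediate image is 13.10 cm to the left of lens 1 (virtual), which is 6.40 − (-13.10) = 19.50 cm to the left of lens 2, so d_o2 = +19.50 cm.
Lens 2 is diverging, so f₂ = −15.0 cm.
Lens 2: 1/d_i2 = 1/f₂ − 1/d_o2 = 1/(-15.0) − 1/(19.50) = -0.1179, so d_i2 = -8.48 cm.
The final image is virtual, 8.48 cm to the left of lens 2 (overall magnification ≈ 0.77).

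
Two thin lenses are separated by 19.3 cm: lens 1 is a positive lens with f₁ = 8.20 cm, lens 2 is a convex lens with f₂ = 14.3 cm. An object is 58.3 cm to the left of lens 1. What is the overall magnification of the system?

Lens 1: 1/d_i1 = 1/(8.20) − 1/(58.3) = 0.1048, so d_i1 = 9.542 cm; m₁ = −d_i1/d_o1 = -0.1637.
d_o2 = 19.3 − (9.542) = 9.758 cm.
Lens 2: 1/d_i2 = 1/(14.3) − 1/(9.758) = -0.03255, so d_i2 = -30.72 cm; m₂ = −d_i2/d_o2 = +3.148.
m = m₁·m₂ = (-0.1637)(+3.148) = -0.515.

m = -0.515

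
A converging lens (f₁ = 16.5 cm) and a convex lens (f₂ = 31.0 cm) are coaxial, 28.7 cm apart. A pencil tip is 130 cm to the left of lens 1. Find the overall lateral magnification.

Lens 1: 1/d_i1 = 1/(16.5) − 1/(130) = 0.05291, so d_i1 = 18.90 cm; m₁ = −d_i1/d_o1 = -0.1454.
d_o2 = 28.7 − (18.90) = 9.800 cm.
Lens 2: 1/d_i2 = 1/(31.0) − 1/(9.800) = -0.06978, so d_i2 = -14.33 cm; m₂ = −d_i2/d_o2 = +1.462.
m = m₁·m₂ = (-0.1454)(+1.462) = -0.213.

m = -0.213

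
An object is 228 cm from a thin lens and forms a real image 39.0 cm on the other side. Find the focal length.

Real image ⇒ d_i = +39.0 cm.
1/f = 1/d_o + 1/d_i = 1/(228) + 1/(39.0) = 0.03003, so f = 33.3 cm.
Since f is positive, the thin lens is converging.

f = 33.3 cm (converging)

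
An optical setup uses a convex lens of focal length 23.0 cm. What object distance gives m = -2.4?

32.6 cm

m = −d_i/d_o ⇒ d_i = −m·d_o.
1/f = 1/d_o + 1/d_i = 1/d_o − 1/(m·d_o) = (1 − 1/m)/d_o, so d_o = f(1 − 1/m) = (23.00)(1 − 1/(-2.4)) = 32.6 cm.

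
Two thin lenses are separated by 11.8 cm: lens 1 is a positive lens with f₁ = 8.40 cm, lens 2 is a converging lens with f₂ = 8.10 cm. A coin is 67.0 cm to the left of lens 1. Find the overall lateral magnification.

m = -0.197

Lens 1: 1/d_i1 = 1/(8.40) − 1/(67.0) = 0.1041, so d_i1 = 9.604 cm; m₁ = −d_i1/d_o1 = -0.1433.
d_o2 = 11.8 − (9.604) = 2.196 cm.
Lens 2: 1/d_i2 = 1/(8.10) − 1/(2.196) = -0.3319, so d_i2 = -3.013 cm; m₂ = −d_i2/d_o2 = +1.372.
m = m₁·m₂ = (-0.1433)(+1.372) = -0.197.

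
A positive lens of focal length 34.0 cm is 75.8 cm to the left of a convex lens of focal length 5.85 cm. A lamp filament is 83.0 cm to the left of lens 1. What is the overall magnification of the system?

Lens 1: 1/d_i1 = 1/(34.0) − 1/(83.0) = 0.01736, so d_i1 = 57.59 cm; m₁ = −d_i1/d_o1 = -0.6939.
d_o2 = 75.8 − (57.59) = 18.21 cm.
Lens 2: 1/d_i2 = 1/(5.85) − 1/(18.21) = 0.1160, so d_i2 = 8.619 cm; m₂ = −d_i2/d_o2 = -0.4733.
m = m₁·m₂ = (-0.6939)(-0.4733) = +0.328.

m = +0.328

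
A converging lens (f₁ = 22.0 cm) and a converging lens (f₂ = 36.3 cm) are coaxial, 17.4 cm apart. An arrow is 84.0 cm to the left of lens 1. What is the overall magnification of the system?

m = -0.264

Lens 1: 1/d_i1 = 1/(22.0) − 1/(84.0) = 0.03355, so d_i1 = 29.81 cm; m₁ = −d_i1/d_o1 = -0.3549.
d_o2 = 17.4 − (29.81) = -12.41 cm (virtual object).
Lens 2: 1/d_i2 = 1/(36.3) − 1/(-12.41) = 0.1081, so d_i2 = 9.248 cm; m₂ = −d_i2/d_o2 = +0.7452.
m = m₁·m₂ = (-0.3549)(+0.7452) = -0.264.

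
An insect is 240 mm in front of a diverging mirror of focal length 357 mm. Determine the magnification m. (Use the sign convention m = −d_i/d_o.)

For a diverging mirror, f = -357 mm.
1/d_i = 1/f − 1/d_o = 1/(-357.0) − 1/(240) = -0.006968, so d_i = -143.5 mm.
m = −d_i/d_o = −(-143.5)/(240) = +0.598.
The image is virtual, upright and reduced, behind the mirror.

m = +0.598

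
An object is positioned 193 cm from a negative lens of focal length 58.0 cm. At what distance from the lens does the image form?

44.6 cm

For a negative lens, f = -58.0 cm.
Lens equation: 1/v = 1/f − 1/u = 1/(-58.00) − 1/(193) = -0.01724 − 0.005181 = -0.02242, so v = -44.6 cm.
The image is virtual, upright and reduced, on the same side as the object.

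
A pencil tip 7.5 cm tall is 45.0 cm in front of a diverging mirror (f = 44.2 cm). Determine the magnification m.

m = +0.496

For a diverging mirror, f = -44.2 cm.
1/d_i = 1/f − 1/d_o = 1/(-44.20) − 1/(45.0) = -0.04485, so d_i = -22.30 cm.
m = −d_i/d_o = −(-22.30)/(45.0) = +0.496.
The image is virtual, upright and reduced, behind the mirror.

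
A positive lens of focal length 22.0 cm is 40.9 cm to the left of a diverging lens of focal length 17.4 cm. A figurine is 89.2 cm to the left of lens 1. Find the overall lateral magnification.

Lens 1: 1/d_i1 = 1/(22.0) − 1/(89.2) = 0.03424, so d_i1 = 29.20 cm; m₁ = −d_i1/d_o1 = -0.3274.
d_o2 = 40.9 − (29.20) = 11.70 cm.
f₂ = −17.4 cm (diverging).
Lens 2: 1/d_i2 = 1/(-17.4) − 1/(11.70) = -0.1429, so d_i2 = -6.996 cm; m₂ = −d_i2/d_o2 = +0.5979.
m = m₁·m₂ = (-0.3274)(+0.5979) = -0.196.

m = -0.196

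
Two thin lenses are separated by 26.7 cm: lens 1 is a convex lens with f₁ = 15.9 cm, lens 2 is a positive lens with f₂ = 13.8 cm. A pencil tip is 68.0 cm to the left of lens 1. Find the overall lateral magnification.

Lens 1: 1/d_i1 = 1/(15.9) − 1/(68.0) = 0.04819, so d_i1 = 20.75 cm; m₁ = −d_i1/d_o1 = -0.3051.
d_o2 = 26.7 − (20.75) = 5.950 cm.
Lens 2: 1/d_i2 = 1/(13.8) − 1/(5.950) = -0.09560, so d_i2 = -10.46 cm; m₂ = −d_i2/d_o2 = +1.758.
m = m₁·m₂ = (-0.3051)(+1.758) = -0.536.

m = -0.536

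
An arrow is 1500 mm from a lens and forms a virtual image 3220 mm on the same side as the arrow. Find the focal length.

f = 2810 mm (converging)

Virtual image ⇒ d_i = −3220 mm.
1/f = 1/d_o + 1/d_i = 1/(1500) + 1/(-3220) = 0.0003561, so f = 2810 mm.
Since f is positive, the lens is converging.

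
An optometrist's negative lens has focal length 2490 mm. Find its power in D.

For a negative lens, f = −2490 mm.
f = -249 cm = -2.49 m.
P = 1/f = 1/(-2.49 m) = -0.402 D.

P = -0.402 D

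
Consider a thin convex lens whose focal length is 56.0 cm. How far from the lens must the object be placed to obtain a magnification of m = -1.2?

103 cm

m = −d_i/d_o ⇒ d_i = −m·d_o.
1/f = 1/d_o + 1/d_i = 1/d_o − 1/(m·d_o) = (1 − 1/m)/d_o, so d_o = f(1 − 1/m) = (56.00)(1 − 1/(-1.2)) = 103 cm.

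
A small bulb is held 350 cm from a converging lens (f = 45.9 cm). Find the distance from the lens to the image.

52.8 cm

Lens equation: 1/v = 1/f − 1/u = 1/(45.90) − 1/(350) = 0.02179 − 0.002857 = 0.01893, so v = 52.8 cm.
The image is real, inverted and reduced, on the far side of the lens.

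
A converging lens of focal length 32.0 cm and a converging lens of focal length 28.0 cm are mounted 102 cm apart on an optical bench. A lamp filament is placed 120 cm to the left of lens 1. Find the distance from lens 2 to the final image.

53.8 cm

Lens 1: 1/d_i1 = 1/f₁ − 1/d_o1 = 1/(32.0) − 1/(120) = 0.02292, so d_i1 = 43.64 cm.
The intermediate image is 43.64 cm to the right of lens 1, which is 102 − (43.64) = 58.36 cm to the left of lens 2, so d_o2 = +58.36 cm.
Lens 2: 1/d_i2 = 1/f₂ − 1/d_o2 = 1/(28.0) − 1/(58.36) = 0.01858, so d_i2 = 53.8 cm.
The final image is real, 53.8 cm to the right of lens 2 (overall magnification ≈ 0.34).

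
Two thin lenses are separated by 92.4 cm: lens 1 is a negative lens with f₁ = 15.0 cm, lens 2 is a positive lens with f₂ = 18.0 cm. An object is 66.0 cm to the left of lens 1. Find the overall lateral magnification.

m = -0.0385

f₁ = −15.0 cm (diverging).
Lens 1: 1/d_i1 = 1/(-15.0) − 1/(66.0) = -0.08182, so d_i1 = -12.22 cm; m₁ = −d_i1/d_o1 = +0.1852.
d_o2 = 92.4 − (-12.22) = 104.6 cm.
Lens 2: 1/d_i2 = 1/(18.0) − 1/(104.6) = 0.04600, so d_i2 = 21.74 cm; m₂ = −d_i2/d_o2 = -0.2079.
m = m₁·m₂ = (+0.1852)(-0.2079) = -0.0385.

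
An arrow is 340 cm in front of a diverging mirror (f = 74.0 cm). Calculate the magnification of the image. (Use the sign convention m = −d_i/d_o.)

m = +0.179

For a diverging mirror, f = -74.0 cm.
1/d_i = 1/f − 1/d_o = 1/(-74.00) − 1/(340) = -0.01645, so d_i = -60.77 cm.
m = −d_i/d_o = −(-60.77)/(340) = +0.179.
The image is virtual, upright and reduced, behind the mirror.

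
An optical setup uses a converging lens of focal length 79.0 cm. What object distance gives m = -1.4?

m = −d_i/d_o ⇒ d_i = −m·d_o.
1/f = 1/d_o + 1/d_i = 1/d_o − 1/(m·d_o) = (1 − 1/m)/d_o, so d_o = f(1 − 1/m) = (79.00)(1 − 1/(-1.4)) = 135 cm.

135 cm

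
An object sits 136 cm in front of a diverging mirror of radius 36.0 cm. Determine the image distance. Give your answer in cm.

f = R/2 = 36.0/2 = 18.00 cm; for a diverging mirror, f = -18.00 cm.
Mirror equation: 1/d_i = 1/f − 1/d_o = 1/(-18.00) − 1/(136) = -0.05556 − 0.007353 = -0.06291, so d_i = -15.9 cm.
The image is virtual, upright and reduced, behind the mirror.

15.9 cm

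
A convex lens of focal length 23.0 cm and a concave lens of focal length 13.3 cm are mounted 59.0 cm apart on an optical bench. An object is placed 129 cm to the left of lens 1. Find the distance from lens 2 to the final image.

Lens 1: 1/d_i1 = 1/f₁ − 1/d_o1 = 1/(23.0) − 1/(129) = 0.03573, so d_i1 = 27.99 cm.
The intermediate image is 27.99 cm to the right of lens 1, which is 59.0 − (27.99) = 31.01 cm to the left of lens 2, so d_o2 = +31.01 cm.
Lens 2 is diverging, so f₂ = −13.3 cm.
Lens 2: 1/d_i2 = 1/f₂ − 1/d_o2 = 1/(-13.3) − 1/(31.01) = -0.1074, so d_i2 = -9.31 cm.
The final image is virtual, 9.31 cm to the left of lens 2 (overall magnification ≈ -0.065).

9.31 cm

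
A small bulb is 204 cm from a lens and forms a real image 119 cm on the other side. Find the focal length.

Real image ⇒ d_i = +119 cm.
1/f = 1/d_o + 1/d_i = 1/(204) + 1/(119) = 0.01331, so f = 75.2 cm.
Since f is positive, the lens is converging.

f = 75.2 cm (converging)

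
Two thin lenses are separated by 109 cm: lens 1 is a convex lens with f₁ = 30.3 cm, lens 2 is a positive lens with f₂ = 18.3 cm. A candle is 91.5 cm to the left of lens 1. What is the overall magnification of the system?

m = +0.200

Lens 1: 1/d_i1 = 1/(30.3) − 1/(91.5) = 0.02207, so d_i1 = 45.30 cm; m₁ = −d_i1/d_o1 = -0.4951.
d_o2 = 109 − (45.30) = 63.70 cm.
Lens 2: 1/d_i2 = 1/(18.3) − 1/(63.70) = 0.03895, so d_i2 = 25.68 cm; m₂ = −d_i2/d_o2 = -0.4031.
m = m₁·m₂ = (-0.4951)(-0.4031) = +0.200.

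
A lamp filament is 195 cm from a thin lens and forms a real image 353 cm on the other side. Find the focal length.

f = 126 cm (converging)

Real image ⇒ d_i = +353 cm.
1/f = 1/d_o + 1/d_i = 1/(195) + 1/(353) = 0.007961, so f = 126 cm.
Since f is positive, the thin lens is converging.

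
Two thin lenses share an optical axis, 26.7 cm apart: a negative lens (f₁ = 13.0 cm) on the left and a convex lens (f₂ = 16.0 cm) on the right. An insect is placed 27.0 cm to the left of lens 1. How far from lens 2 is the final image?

29.1 cm

Lens 1 is diverging, so f₁ = −13.0 cm.
Lens 1: 1/d_i1 = 1/f₁ − 1/d_o1 = 1/(-13.0) − 1/(27.0) = -0.1140, so d_i1 = -8.775 cm.
The intermediate image is 8.775 cm to the left of lens 1 (virtual), which is 26.7 − (-8.775) = 35.48 cm to the left of lens 2, so d_o2 = +35.48 cm.
Lens 2: 1/d_i2 = 1/f₂ − 1/d_o2 = 1/(16.0) − 1/(35.48) = 0.03432, so d_i2 = 29.1 cm.
The final image is real, 29.1 cm to the right of lens 2 (overall magnification ≈ -0.27).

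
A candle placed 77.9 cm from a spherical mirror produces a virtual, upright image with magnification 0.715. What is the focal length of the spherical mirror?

f = -195 cm (convex)

m = −d_i/d_o ⇒ d_i = −m·d_o = −(+0.715)·(77.9) = -55.70 cm.
1/f = 1/d_o + 1/d_i = 1/(77.9) + 1/(-55.70) = -0.005116, so f = -195 cm.
Since f is negative, the spherical mirror is convex.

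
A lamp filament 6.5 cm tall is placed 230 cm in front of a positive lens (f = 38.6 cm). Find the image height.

1/d_i = 1/f − 1/d_o = 1/(38.60) − 1/(230) = 0.02156, so d_i = 46.38 cm.
m = −d_i/d_o = -0.2017.
|h_i| = |m|·h_o = 0.2017 × 6.5 = 1.31 cm. The image is real, inverted and reduced, on the far side of the lens.

1.31 cm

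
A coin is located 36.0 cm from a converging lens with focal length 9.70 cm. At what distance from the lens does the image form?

13.3 cm

Lens equation: 1/q = 1/f − 1/p = 1/(9.700) − 1/(36.0) = 0.1031 − 0.02778 = 0.07532, so q = 13.3 cm.
The image is real, inverted and reduced, on the far side of the lens.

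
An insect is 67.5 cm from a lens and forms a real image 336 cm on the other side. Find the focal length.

Real image ⇒ d_i = +336 cm.
1/f = 1/d_o + 1/d_i = 1/(67.5) + 1/(336) = 0.01779, so f = 56.2 cm.
Since f is positive, the lens is converging.

f = 56.2 cm (converging)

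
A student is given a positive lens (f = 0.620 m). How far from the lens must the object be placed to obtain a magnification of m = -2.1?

0.915 m

m = −d_i/d_o ⇒ d_i = −m·d_o.
1/f = 1/d_o + 1/d_i = 1/d_o − 1/(m·d_o) = (1 − 1/m)/d_o, so d_o = f(1 − 1/m) = (0.6200)(1 − 1/(-2.1)) = 0.915 m.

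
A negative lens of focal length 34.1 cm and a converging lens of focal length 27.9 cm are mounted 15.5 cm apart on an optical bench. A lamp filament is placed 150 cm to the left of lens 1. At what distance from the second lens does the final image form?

78.5 cm

Lens 1 is diverging, so f₁ = −34.1 cm.
Lens 1: 1/d_i1 = 1/f₁ − 1/d_o1 = 1/(-34.1) − 1/(150) = -0.03599, so d_i1 = -27.78 cm.
The intermediate image is 27.78 cm to the left of lens 1 (virtual), which is 15.5 − (-27.78) = 43.28 cm to the left of lens 2, so d_o2 = +43.28 cm.
Lens 2: 1/d_i2 = 1/f₂ − 1/d_o2 = 1/(27.9) − 1/(43.28) = 0.01274, so d_i2 = 78.5 cm.
The final image is real, 78.5 cm to the right of lens 2 (overall magnification ≈ -0.34).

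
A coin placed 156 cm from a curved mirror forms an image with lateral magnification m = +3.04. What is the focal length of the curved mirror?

f = 232 cm (concave)

m = −d_i/d_o ⇒ d_i = −m·d_o = −(+3.04)·(156) = -474.2 cm.
1/f = 1/d_o + 1/d_i = 1/(156) + 1/(-474.2) = 0.004301, so f = 232 cm.
Since f is positive, the curved mirror is concave.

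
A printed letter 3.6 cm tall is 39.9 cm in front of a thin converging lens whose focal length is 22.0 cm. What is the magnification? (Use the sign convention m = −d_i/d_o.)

m = -1.23

1/d_i = 1/f − 1/d_o = 1/(22.00) − 1/(39.9) = 0.02039, so d_i = 49.04 cm.
m = −d_i/d_o = −(49.04)/(39.9) = -1.23.
The image is real, inverted and enlarged, on the far side of the lens.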